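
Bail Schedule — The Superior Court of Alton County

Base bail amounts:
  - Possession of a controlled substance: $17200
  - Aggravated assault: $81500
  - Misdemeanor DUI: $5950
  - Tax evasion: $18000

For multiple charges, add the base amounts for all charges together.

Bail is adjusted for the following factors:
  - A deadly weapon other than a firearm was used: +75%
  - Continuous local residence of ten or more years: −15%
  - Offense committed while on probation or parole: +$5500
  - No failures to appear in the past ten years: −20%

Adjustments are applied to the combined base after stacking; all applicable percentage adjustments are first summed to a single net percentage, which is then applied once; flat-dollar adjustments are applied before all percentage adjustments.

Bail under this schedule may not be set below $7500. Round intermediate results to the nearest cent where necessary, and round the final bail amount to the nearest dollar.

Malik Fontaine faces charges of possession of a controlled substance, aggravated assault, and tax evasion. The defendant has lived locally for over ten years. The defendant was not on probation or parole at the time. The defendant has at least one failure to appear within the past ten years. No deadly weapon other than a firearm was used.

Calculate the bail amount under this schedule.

Base amounts from the schedule: possession of a controlled substance $17200; aggravated assault $81500; tax evasion $18000.
Stacking rule: sum of all bases. $17200 + $81500 + $18000 = $116700.
Continuous local residence of ten or more years (−15%): $116700 × 0.85 = $99195.
$99195 is at or above the $7500 minimum.

$99195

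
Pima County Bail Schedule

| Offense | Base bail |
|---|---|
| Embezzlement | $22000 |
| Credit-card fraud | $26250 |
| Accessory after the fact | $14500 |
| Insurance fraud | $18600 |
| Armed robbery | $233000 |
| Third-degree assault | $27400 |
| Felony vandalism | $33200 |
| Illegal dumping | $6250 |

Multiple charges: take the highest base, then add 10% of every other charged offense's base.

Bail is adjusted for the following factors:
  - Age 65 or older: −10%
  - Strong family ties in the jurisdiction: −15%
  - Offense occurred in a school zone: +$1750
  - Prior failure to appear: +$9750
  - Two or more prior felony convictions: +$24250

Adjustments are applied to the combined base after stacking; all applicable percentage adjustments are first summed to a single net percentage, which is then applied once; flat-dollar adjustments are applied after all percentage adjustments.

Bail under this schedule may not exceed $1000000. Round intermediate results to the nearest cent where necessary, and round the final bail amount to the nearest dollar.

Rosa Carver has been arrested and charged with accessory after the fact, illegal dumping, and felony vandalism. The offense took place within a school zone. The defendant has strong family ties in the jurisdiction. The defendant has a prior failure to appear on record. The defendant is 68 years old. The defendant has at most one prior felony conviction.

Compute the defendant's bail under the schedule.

Base amounts from the schedule: accessory after the fact $14500; illegal dumping $6250; felony vandalism $33200.
Stacking rule: highest base plus 10% of each additional charge. Highest is felony vandalism at $33200. Additional: $14500 × 10% = $1450; $6250 × 10% = $625. Combined base = $33200 + $2075 = $35275.
Net percentage adjustment: −10% −15% = −25%. $35275 × 0.75 = $26456.25.
Offense occurred in a school zone (+$1750 flat): $26456.25 + $1750 = $28206.25.
Prior failure to appear (+$9750 flat): $28206.25 + $9750 = $37956.25.
$37956.25 is within the $1000000 maximum.
Rounded to the nearest dollar: $37956.

$37956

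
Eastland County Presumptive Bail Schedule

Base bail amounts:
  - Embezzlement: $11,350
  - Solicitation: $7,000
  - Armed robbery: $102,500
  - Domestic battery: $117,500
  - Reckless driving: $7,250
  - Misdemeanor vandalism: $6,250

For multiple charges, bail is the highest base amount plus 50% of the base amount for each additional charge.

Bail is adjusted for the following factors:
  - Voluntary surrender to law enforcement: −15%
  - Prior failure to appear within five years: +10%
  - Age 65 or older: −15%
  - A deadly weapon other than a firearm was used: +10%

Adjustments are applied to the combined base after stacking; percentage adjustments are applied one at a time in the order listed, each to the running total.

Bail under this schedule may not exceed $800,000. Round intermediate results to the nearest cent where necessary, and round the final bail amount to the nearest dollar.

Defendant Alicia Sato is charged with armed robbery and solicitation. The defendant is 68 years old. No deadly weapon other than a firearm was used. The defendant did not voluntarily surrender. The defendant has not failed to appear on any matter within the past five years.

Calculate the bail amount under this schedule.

$90,100

Base amounts from the schedule: armed robbery $102,500; solicitation $7,000.
Stacking rule: highest base plus 50% of each additional charge. Highest is armed robbery at $102,500. Additional: $7,000 × 50% = $3,500. Combined base = $102,500 + $3,500 = $106,000.
Age 65 or older (−15%): $106,000 × 0.85 = $90,100.
$90,100 is within the $800,000 maximum.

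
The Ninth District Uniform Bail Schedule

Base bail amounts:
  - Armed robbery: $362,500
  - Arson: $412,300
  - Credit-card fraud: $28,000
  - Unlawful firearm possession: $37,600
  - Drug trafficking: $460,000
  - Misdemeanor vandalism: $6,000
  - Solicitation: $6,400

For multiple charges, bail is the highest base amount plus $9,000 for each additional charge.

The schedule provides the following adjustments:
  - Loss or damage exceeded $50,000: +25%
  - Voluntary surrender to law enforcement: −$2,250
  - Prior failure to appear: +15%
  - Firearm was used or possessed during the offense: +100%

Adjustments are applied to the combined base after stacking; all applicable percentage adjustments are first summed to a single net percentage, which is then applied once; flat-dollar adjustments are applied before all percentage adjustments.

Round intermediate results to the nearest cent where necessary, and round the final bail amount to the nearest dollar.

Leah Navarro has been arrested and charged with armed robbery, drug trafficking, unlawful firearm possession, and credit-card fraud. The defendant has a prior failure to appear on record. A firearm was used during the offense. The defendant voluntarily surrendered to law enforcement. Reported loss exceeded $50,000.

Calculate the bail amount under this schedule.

$1,163,400

Base amounts from the schedule: armed robbery $362,500; drug trafficking $460,000; unlawful firearm possession $37,600; credit-card fraud $28,000.
Stacking rule: highest base plus $9,000 per additional charge. Highest is drug trafficking at $460,000; 3 additional charges → +$27,000. Combined base = $487,000.
Voluntary surrender to law enforcement (−$2,250 flat): $487,000 − $2,250 = $484,750.
Net percentage adjustment: +25% +15% +100% = +140%. $484,750 × 2.4 = $1,163,400.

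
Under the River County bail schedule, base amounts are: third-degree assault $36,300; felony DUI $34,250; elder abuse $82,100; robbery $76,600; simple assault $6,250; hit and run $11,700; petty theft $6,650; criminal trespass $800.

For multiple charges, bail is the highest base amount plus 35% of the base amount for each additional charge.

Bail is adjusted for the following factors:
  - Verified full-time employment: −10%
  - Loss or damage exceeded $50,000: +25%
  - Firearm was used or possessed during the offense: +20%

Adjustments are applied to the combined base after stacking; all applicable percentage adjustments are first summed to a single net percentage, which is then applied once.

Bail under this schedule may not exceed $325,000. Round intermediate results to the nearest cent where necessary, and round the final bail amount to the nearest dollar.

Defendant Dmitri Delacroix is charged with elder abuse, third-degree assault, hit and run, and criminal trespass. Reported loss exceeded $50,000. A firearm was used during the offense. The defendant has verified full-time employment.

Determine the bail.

Base amounts from the schedule: elder abuse $82,100; third-degree assault $36,300; hit and run $11,700; criminal trespass $800.
Stacking rule: highest base plus 35% of each additional charge. Highest is elder abuse at $82,100. Additional: $36,300 × 35% = $12,705; $11,700 × 35% = $4,095; $800 × 35% = $280. Combined base = $82,100 + $17,080 = $99,180.
Net percentage adjustment: −10% +25% +20% = +35%. $99,180 × 1.35 = $133,893.
$133,893 is within the $325,000 maximum.

$133,893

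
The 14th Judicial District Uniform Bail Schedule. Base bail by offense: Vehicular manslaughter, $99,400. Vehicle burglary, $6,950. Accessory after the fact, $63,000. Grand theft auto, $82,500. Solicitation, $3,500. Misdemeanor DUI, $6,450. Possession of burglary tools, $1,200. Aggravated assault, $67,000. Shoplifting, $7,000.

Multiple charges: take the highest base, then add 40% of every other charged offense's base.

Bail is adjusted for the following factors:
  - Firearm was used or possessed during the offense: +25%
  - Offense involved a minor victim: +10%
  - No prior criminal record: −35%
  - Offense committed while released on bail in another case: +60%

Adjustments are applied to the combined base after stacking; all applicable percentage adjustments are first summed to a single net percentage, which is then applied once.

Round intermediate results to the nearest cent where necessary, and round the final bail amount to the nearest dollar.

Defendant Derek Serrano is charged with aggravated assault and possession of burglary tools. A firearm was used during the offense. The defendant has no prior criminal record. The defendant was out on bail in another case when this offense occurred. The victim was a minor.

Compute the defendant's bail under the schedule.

Base amounts from the schedule: aggravated assault $67,000; possession of burglary tools $1,200.
Stacking rule: highest base plus 40% of each additional charge. Highest is aggravated assault at $67,000. Additional: $1,200 × 40% = $480. Combined base = $67,000 + $480 = $67,480.
Net percentage adjustment: +25% +10% −35% +60% = +60%. $67,480 × 1.6 = $107,968.

$107,968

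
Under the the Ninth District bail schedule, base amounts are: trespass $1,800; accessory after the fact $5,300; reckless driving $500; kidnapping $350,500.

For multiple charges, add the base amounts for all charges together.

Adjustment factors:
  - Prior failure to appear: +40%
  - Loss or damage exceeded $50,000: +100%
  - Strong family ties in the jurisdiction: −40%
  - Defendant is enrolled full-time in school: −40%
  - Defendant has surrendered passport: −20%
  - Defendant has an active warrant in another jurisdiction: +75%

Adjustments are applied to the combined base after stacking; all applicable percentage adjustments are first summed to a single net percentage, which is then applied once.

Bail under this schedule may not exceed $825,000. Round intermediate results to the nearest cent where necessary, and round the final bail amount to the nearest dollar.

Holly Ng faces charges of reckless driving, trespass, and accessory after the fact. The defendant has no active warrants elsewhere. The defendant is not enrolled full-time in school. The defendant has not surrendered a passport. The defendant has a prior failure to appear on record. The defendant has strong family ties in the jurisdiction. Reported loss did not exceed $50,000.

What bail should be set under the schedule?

Base amounts from the schedule: reckless driving $500; trespass $1,800; accessory after the fact $5,300.
Stacking rule: sum of all bases. $500 + $1,800 + $5,300 = $7,600.
Net percentage adjustment: +40% −40% = +0%. $7,600 × 1 = $7,600.
$7,600 is within the $825,000 maximum.

$7,600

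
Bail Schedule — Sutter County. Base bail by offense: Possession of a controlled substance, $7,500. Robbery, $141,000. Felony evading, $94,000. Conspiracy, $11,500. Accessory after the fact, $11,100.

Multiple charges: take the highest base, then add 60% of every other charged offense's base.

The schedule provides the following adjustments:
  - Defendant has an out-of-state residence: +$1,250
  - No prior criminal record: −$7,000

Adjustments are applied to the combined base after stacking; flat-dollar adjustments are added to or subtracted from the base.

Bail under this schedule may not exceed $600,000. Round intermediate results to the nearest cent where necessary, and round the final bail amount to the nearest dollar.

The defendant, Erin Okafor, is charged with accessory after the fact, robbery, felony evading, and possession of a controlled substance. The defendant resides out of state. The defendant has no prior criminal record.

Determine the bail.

$202,810

Base amounts from the schedule: accessory after the fact $11,100; robbery $141,000; felony evading $94,000; possession of a controlled substance $7,500.
Stacking rule: highest base plus 60% of each additional charge. Highest is robbery at $141,000. Additional: $11,100 × 60% = $6,660; $94,000 × 60% = $56,400; $7,500 × 60% = $4,500. Combined base = $141,000 + $67,560 = $208,560.
Defendant has an out-of-state residence (+$1,250 flat): $208,560 + $1,250 = $209,810.
No prior criminal record (−$7,000 flat): $209,810 − $7,000 = $202,810.
$202,810 is within the $600,000 maximum.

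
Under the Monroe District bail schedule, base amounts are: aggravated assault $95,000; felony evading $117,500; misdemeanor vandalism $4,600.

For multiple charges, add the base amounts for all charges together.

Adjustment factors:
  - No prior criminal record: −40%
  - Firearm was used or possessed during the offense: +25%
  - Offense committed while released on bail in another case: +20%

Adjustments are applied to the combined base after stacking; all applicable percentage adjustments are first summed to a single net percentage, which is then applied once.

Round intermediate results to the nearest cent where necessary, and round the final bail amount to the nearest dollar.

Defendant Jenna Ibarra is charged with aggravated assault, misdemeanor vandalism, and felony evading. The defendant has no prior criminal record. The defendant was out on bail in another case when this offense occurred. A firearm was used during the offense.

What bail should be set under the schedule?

Base amounts from the schedule: aggravated assault $95,000; misdemeanor vandalism $4,600; felony evading $117,500.
Stacking rule: sum of all bases. $95,000 + $4,600 + $117,500 = $217,100.
Net percentage adjustment: −40% +25% +20% = +5%. $217,100 × 1.05 = $227,955.

$227,955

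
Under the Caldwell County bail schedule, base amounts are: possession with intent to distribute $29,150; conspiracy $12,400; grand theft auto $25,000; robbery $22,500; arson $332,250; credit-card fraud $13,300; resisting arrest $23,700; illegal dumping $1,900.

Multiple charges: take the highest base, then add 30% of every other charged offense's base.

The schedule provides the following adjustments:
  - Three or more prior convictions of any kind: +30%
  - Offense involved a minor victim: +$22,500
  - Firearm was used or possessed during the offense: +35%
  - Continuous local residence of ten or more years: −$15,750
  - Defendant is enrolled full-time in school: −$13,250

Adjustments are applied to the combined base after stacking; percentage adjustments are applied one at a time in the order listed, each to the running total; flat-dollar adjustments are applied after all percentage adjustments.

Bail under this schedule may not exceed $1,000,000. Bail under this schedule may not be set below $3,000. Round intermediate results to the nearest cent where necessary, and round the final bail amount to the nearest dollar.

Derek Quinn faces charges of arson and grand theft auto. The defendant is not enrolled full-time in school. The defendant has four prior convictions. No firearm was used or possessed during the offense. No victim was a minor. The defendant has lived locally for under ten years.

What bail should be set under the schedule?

$441,675

Base amounts from the schedule: arson $332,250; grand theft auto $25,000.
Stacking rule: highest base plus 30% of each additional charge. Highest is arson at $332,250. Additional: $25,000 × 30% = $7,500. Combined base = $332,250 + $7,500 = $339,750.
Three or more prior convictions of any kind (+30%): $339,750 × 1.3 = $441,675.
$441,675 is within the $1,000,000 maximum.
$441,675 is at or above the $3,000 minimum.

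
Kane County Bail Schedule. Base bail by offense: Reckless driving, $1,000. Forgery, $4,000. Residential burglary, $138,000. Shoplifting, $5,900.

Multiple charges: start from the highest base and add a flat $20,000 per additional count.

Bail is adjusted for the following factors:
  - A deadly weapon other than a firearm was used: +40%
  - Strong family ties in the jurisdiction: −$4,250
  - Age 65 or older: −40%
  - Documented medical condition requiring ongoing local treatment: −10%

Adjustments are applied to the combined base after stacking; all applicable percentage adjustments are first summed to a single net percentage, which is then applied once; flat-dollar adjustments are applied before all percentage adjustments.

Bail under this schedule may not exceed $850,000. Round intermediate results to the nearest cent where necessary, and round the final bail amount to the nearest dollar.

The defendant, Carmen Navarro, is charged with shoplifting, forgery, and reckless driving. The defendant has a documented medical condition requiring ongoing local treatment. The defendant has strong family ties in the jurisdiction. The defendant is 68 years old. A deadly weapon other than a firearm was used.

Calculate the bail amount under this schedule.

Base amounts from the schedule: shoplifting $5,900; forgery $4,000; reckless driving $1,000.
Stacking rule: highest base plus $20,000 per additional charge. Highest is shoplifting at $5,900; 2 additional charges → +$40,000. Combined base = $45,900.
Strong family ties in the jurisdiction (−$4,250 flat): $45,900 − $4,250 = $41,650.
Net percentage adjustment: +40% −40% −10% = −10%. $41,650 × 0.9 = $37,485.
$37,485 is within the $850,000 maximum.

$37,485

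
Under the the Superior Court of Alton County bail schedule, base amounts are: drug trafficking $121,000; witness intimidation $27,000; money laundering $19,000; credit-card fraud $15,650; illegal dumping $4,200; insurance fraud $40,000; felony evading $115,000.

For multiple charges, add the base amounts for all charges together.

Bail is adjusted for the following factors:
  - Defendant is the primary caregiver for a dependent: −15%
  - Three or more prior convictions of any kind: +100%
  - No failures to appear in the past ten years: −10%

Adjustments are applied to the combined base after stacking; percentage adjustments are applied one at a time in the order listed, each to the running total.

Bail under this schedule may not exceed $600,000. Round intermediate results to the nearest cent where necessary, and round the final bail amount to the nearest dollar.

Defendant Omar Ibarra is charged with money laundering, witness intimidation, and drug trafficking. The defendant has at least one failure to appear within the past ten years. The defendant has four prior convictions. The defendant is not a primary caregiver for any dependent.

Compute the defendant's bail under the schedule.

Base amounts from the schedule: money laundering $19,000; witness intimidation $27,000; drug trafficking $121,000.
Stacking rule: sum of all bases. $19,000 + $27,000 + $121,000 = $167,000.
Three or more prior convictions of any kind (+100%): $167,000 × 2 = $334,000.
$334,000 is within the $600,000 maximum.

$334,000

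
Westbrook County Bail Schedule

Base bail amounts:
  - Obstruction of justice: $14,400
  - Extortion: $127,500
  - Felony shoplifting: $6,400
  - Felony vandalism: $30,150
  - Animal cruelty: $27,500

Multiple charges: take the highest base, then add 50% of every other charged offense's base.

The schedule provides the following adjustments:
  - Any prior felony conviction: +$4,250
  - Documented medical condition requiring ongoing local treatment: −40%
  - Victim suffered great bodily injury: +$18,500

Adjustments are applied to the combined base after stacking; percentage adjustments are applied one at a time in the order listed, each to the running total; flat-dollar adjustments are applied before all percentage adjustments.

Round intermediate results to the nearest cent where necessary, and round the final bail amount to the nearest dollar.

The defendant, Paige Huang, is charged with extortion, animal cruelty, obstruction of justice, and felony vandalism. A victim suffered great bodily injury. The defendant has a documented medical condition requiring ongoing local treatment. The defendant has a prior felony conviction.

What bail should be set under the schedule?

Base amounts from the schedule: extortion $127,500; animal cruelty $27,500; obstruction of justice $14,400; felony vandalism $30,150.
Stacking rule: highest base plus 50% of each additional charge. Highest is extortion at $127,500. Additional: $27,500 × 50% = $13,750; $14,400 × 50% = $7,200; $30,150 × 50% = $15,075. Combined base = $127,500 + $36,025 = $163,525.
Any prior felony conviction (+$4,250 flat): $163,525 + $4,250 = $167,775.
Victim suffered great bodily injury (+$18,500 flat): $167,775 + $18,500 = $186,275.
Documented medical condition requiring ongoing local treatment (−40%): $186,275 × 0.6 = $111,765.

$111,765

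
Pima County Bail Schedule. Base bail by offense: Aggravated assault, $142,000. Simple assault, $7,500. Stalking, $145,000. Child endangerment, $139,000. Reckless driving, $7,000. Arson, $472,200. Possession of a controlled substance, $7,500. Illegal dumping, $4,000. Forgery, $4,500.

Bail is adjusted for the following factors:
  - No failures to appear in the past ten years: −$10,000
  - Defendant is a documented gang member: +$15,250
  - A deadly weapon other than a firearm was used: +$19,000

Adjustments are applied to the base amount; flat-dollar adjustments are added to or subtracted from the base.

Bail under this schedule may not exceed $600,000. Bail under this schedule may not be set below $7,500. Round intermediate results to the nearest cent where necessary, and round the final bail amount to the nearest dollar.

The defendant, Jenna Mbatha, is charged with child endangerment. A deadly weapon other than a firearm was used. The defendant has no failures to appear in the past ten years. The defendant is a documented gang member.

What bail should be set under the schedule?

$163,250

Base amounts from the schedule: child endangerment $139,000.
Single charge. Combined base = $139,000.
No failures to appear in the past ten years (−$10,000 flat): $139,000 − $10,000 = $129,000.
Defendant is a documented gang member (+$15,250 flat): $129,000 + $15,250 = $144,250.
A deadly weapon other than a firearm was used (+$19,000 flat): $144,250 + $19,000 = $163,250.
$163,250 is within the $600,000 maximum.
$163,250 is at or above the $7,500 minimum.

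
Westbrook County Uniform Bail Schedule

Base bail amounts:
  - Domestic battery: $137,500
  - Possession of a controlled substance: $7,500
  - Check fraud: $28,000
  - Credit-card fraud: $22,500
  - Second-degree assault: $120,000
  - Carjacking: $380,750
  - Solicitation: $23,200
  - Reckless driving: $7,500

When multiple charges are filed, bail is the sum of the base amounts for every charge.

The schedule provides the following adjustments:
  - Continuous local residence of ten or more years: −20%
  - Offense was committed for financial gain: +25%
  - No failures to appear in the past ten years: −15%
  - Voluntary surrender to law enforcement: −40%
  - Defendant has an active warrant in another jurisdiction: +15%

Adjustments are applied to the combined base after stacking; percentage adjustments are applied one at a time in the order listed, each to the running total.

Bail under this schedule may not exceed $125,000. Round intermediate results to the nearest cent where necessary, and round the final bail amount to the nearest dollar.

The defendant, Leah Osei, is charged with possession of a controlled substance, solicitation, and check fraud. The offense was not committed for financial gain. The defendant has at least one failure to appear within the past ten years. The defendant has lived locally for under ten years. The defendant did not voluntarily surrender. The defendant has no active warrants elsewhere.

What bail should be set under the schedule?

Base amounts from the schedule: possession of a controlled substance $7,500; solicitation $23,200; check fraud $28,000.
Stacking rule: sum of all bases. $7,500 + $23,200 + $28,000 = $58,700.
No adjustment factors apply to this defendant.
$58,700 is within the $125,000 maximum.

$58,700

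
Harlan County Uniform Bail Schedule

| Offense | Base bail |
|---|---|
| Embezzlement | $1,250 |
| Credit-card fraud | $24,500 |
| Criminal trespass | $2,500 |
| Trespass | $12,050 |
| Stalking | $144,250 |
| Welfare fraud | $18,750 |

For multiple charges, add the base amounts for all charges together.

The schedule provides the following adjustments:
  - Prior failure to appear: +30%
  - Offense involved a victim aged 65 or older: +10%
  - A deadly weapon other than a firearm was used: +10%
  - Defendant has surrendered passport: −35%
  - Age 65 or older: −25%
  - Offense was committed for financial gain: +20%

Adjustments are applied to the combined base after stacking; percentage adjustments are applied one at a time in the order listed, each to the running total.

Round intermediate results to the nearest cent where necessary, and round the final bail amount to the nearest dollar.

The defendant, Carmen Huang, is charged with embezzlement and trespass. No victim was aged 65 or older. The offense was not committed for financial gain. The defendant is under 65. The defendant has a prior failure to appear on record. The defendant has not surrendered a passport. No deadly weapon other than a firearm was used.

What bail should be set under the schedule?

$17,290

Base amounts from the schedule: embezzlement $1,250; trespass $12,050.
Stacking rule: sum of all bases. $1,250 + $12,050 = $13,300.
Prior failure to appear (+30%): $13,300 × 1.3 = $17,290.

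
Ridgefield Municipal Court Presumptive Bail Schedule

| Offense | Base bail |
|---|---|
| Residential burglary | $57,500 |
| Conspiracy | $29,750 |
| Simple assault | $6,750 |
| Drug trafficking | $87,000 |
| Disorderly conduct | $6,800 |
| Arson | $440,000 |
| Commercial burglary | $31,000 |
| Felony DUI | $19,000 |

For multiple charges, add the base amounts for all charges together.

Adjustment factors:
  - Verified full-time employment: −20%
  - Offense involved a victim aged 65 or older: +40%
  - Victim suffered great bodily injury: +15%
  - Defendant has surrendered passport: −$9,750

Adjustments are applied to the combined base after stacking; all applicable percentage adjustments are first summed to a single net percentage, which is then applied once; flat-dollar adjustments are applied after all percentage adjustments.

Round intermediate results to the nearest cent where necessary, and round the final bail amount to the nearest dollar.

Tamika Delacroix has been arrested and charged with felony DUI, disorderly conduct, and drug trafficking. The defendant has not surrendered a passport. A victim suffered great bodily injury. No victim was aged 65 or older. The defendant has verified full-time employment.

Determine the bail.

$107,160

Base amounts from the schedule: felony DUI $19,000; disorderly conduct $6,800; drug trafficking $87,000.
Stacking rule: sum of all bases. $19,000 + $6,800 + $87,000 = $112,800.
Net percentage adjustment: −20% +15% = −5%. $112,800 × 0.95 = $107,160.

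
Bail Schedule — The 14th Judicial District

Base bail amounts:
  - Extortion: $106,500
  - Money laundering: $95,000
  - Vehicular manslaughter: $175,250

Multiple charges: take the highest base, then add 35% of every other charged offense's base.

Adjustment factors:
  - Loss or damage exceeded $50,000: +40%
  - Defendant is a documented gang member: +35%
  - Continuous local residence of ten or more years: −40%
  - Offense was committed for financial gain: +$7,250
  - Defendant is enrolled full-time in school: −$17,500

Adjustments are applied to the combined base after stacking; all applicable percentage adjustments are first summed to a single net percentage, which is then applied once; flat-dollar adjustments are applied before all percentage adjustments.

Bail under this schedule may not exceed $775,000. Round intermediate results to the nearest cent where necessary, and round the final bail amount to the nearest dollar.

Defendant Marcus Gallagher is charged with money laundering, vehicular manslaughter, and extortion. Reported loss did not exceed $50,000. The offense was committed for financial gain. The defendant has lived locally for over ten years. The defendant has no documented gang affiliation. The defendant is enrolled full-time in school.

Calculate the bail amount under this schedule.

$141,315

Base amounts from the schedule: money laundering $95,000; vehicular manslaughter $175,250; extortion $106,500.
Stacking rule: highest base plus 35% of each additional charge. Highest is vehicular manslaughter at $175,250. Additional: $95,000 × 35% = $33,250; $106,500 × 35% = $37,275. Combined base = $175,250 + $70,525 = $245,775.
Offense was committed for financial gain (+$7,250 flat): $245,775 + $7,250 = $253,025.
Defendant is enrolled full-time in school (−$17,500 flat): $253,025 − $17,500 = $235,525.
Continuous local residence of ten or more years (−40%): $235,525 × 0.6 = $141,315.
$141,315 is within the $775,000 maximum.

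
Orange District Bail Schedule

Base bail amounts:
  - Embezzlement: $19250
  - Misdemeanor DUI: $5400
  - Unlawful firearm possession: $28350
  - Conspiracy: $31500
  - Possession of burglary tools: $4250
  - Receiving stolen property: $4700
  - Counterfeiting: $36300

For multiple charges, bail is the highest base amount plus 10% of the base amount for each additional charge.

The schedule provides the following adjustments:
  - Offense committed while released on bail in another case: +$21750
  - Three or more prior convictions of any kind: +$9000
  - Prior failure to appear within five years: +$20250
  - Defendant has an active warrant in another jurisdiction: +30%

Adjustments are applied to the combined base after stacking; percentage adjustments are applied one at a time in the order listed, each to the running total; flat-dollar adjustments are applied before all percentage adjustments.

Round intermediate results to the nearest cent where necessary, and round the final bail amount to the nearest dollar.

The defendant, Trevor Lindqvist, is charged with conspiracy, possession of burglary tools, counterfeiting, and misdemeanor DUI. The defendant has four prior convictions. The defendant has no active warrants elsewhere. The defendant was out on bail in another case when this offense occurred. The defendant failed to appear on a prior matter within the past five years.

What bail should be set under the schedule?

$91415

Base amounts from the schedule: conspiracy $31500; possession of burglary tools $4250; counterfeiting $36300; misdemeanor DUI $5400.
Stacking rule: highest base plus 10% of each additional charge. Highest is counterfeiting at $36300. Additional: $31500 × 10% = $3150; $4250 × 10% = $425; $5400 × 10% = $540. Combined base = $36300 + $4115 = $40415.
Offense committed while released on bail in another case (+$21750 flat): $40415 + $21750 = $62165.
Three or more prior convictions of any kind (+$9000 flat): $62165 + $9000 = $71165.
Prior failure to appear within five years (+$20250 flat): $71165 + $20250 = $91415.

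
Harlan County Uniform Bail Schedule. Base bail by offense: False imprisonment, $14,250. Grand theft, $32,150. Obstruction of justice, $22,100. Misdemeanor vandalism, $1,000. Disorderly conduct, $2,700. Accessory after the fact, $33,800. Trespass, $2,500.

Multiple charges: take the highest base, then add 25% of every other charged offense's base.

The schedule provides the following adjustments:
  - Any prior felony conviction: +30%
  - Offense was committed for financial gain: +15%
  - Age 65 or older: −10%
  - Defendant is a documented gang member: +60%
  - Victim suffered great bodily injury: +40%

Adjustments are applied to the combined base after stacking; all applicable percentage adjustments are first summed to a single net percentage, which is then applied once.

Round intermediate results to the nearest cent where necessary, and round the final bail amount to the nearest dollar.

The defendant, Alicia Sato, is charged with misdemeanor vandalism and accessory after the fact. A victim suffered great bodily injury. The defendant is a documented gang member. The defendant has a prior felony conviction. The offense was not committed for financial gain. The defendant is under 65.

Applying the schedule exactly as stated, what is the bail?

Base amounts from the schedule: misdemeanor vandalism $1,000; accessory after the fact $33,800.
Stacking rule: highest base plus 25% of each additional charge. Highest is accessory after the fact at $33,800. Additional: $1,000 × 25% = $250. Combined base = $33,800 + $250 = $34,050.
Net percentage adjustment: +30% +60% +40% = +130%. $34,050 × 2.3 = $78,315.

$78,315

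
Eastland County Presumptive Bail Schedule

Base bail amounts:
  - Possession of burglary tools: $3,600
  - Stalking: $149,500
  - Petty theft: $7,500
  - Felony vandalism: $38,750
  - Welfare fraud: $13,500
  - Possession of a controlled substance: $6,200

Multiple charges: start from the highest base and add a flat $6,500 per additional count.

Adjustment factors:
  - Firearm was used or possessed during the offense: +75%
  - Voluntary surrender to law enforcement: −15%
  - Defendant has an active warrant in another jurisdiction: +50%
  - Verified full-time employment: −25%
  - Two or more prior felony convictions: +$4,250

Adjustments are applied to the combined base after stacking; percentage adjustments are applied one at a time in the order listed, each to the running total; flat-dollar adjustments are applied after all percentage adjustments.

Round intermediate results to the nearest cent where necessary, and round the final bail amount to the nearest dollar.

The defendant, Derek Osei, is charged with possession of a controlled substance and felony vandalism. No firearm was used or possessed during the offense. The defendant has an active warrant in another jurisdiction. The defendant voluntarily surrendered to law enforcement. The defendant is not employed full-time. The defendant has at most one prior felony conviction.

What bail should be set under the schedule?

$57,694

Base amounts from the schedule: possession of a controlled substance $6,200; felony vandalism $38,750.
Stacking rule: highest base plus $6,500 per additional charge. Highest is felony vandalism at $38,750; 1 additional charge → +$6,500. Combined base = $45,250.
Voluntary surrender to law enforcement (−15%): $45,250 × 0.85 = $38,462.50.
Defendant has an active warrant in another jurisdiction (+50%): $38,462.50 × 1.5 = $57,693.75.
Rounded to the nearest dollar: $57,694.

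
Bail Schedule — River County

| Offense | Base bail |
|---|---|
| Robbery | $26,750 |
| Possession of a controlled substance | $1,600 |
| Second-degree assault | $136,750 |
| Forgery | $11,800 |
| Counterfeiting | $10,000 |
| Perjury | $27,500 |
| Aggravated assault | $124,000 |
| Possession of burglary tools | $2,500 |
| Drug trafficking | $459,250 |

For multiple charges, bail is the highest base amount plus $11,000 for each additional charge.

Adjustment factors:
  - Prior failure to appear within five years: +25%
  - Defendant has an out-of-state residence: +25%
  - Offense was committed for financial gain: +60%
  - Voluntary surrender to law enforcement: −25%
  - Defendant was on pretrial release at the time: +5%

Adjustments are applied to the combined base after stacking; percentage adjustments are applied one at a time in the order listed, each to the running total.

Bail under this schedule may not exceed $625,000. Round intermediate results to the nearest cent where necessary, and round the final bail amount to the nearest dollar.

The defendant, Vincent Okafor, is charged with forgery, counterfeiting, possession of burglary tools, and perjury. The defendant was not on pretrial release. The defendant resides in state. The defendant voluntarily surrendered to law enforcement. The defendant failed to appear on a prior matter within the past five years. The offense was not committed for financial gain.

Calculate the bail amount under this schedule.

Base amounts from the schedule: forgery $11,800; counterfeiting $10,000; possession of burglary tools $2,500; perjury $27,500.
Stacking rule: highest base plus $11,000 per additional charge. Highest is perjury at $27,500; 3 additional charges → +$33,000. Combined base = $60,500.
Prior failure to appear within five years (+25%): $60,500 × 1.25 = $75,625.
Voluntary surrender to law enforcement (−25%): $75,625 × 0.75 = $56,718.75.
$56,718.75 is within the $625,000 maximum.
Rounded to the nearest dollar: $56,719.

$56,719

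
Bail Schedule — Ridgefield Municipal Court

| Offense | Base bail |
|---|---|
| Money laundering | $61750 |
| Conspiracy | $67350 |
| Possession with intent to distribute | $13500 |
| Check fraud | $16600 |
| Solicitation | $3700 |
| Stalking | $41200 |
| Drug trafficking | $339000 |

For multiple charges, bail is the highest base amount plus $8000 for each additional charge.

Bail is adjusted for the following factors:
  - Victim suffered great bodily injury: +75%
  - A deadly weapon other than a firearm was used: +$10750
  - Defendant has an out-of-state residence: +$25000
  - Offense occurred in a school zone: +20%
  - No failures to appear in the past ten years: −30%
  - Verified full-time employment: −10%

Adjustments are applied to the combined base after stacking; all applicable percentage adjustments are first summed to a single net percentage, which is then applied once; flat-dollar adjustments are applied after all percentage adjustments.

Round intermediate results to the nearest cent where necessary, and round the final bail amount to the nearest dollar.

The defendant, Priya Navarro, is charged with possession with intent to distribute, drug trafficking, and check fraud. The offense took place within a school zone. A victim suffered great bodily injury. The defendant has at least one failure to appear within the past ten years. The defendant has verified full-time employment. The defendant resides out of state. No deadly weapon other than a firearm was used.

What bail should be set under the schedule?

Base amounts from the schedule: possession with intent to distribute $13500; drug trafficking $339000; check fraud $16600.
Stacking rule: highest base plus $8000 per additional charge. Highest is drug trafficking at $339000; 2 additional charges → +$16000. Combined base = $355000.
Net percentage adjustment: +75% +20% −10% = +85%. $355000 × 1.85 = $656750.
Defendant has an out-of-state residence (+$25000 flat): $656750 + $25000 = $681750.

$681750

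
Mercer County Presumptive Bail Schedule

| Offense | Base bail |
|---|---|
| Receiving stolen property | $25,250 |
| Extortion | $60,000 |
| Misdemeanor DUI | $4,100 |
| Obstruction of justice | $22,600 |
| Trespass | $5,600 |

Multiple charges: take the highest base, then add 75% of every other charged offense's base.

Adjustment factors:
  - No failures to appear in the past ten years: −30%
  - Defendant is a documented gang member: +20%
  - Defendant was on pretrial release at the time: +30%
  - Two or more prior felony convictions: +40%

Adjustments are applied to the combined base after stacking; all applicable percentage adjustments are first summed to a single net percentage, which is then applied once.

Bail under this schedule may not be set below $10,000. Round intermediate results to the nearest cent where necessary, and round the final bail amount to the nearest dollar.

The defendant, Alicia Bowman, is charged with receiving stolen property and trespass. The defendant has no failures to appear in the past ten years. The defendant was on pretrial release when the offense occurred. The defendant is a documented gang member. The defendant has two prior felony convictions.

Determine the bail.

$47,120

Base amounts from the schedule: receiving stolen property $25,250; trespass $5,600.
Stacking rule: highest base plus 75% of each additional charge. Highest is receiving stolen property at $25,250. Additional: $5,600 × 75% = $4,200. Combined base = $25,250 + $4,200 = $29,450.
Net percentage adjustment: −30% +20% +30% +40% = +60%. $29,450 × 1.6 = $47,120.
$47,120 is at or above the $10,000 minimum.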